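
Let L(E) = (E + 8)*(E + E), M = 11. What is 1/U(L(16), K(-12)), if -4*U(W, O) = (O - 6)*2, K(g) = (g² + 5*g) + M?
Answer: -2/89 ≈ -0.022472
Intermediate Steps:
L(E) = 2*E*(8 + E) (L(E) = (8 + E)*(2*E) = 2*E*(8 + E))
K(g) = 11 + g² + 5*g (K(g) = (g² + 5*g) + 11 = 11 + g² + 5*g)
U(W, O) = 3 - O/2 (U(W, O) = -(O - 6)*2/4 = -(-6 + O)*2/4 = -(-12 + 2*O)/4 = 3 - O/2)
1/U(L(16), K(-12)) = 1/(3 - (11 + (-12)² + 5*(-12))/2) = 1/(3 - (11 + 144 - 60)/2) = 1/(3 - ½*95) = 1/(3 - 95/2) = 1/(-89/2) = -2/89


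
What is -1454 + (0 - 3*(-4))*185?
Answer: 766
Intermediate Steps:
-1454 + (0 - 3*(-4))*185 = -1454 + (0 + 12)*185 = -1454 + 12*185 = -1454 + 2220 = 766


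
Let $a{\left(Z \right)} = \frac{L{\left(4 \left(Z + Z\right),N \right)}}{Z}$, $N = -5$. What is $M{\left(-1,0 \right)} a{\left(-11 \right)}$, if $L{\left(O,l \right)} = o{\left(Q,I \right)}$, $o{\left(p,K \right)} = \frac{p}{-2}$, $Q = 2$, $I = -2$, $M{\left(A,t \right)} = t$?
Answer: $0$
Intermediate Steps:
$o{\left(p,K \right)} = - \frac{p}{2}$ ($o{\left(p,K \right)} = p \left(- \frac{1}{2}\right) = - \frac{p}{2}$)
$L{\left(O,l \right)} = -1$ ($L{\left(O,l \right)} = \left(- \frac{1}{2}\right) 2 = -1$)
$a{\left(Z \right)} = - \frac{1}{Z}$
$M{\left(-1,0 \right)} a{\left(-11 \right)} = 0 \left(- \frac{1}{-11}\right) = 0 \left(\left(-1\right) \left(- \frac{1}{11}\right)\right) = 0 \cdot \frac{1}{11} = 0$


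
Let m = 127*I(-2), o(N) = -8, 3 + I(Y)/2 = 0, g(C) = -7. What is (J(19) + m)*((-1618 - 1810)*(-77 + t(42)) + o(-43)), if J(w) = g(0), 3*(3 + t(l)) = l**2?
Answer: 1339161208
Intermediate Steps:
t(l) = -3 + l**2/3
I(Y) = -6 (I(Y) = -6 + 2*0 = -6 + 0 = -6)
m = -762 (m = 127*(-6) = -762)
J(w) = -7
(J(19) + m)*((-1618 - 1810)*(-77 + t(42)) + o(-43)) = (-7 - 762)*((-1618 - 1810)*(-77 + (-3 + (1/3)*42**2)) - 8) = -769*(-3428*(-77 + (-3 + (1/3)*1764)) - 8) = -769*(-3428*(-77 + (-3 + 588)) - 8) = -769*(-3428*(-77 + 585) - 8) = -769*(-3428*508 - 8) = -769*(-1741424 - 8) = -769*(-1741432) = 1339161208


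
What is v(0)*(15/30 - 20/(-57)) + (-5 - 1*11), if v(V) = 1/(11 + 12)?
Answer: -41855/2622 ≈ -15.963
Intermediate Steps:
v(V) = 1/23
v(0)*(15/30 - 20/(-57)) + (-5 - 1*11) = (15/30 - 20/(-57))/23 + (-5 - 1*11) = (15*(1/30) - 20*(-1/57))/23 + (-5 - 11) = (½ + 20/57)/23 - 16 = (1/23)*(97/114) - 16 = 97/2622 - 16 = -41855/2622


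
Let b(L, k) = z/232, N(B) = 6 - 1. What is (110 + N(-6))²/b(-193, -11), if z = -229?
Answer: -3068200/229 ≈ -13398.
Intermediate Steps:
N(B) = 5
b(L, k) = -229/232
(110 + N(-6))²/b(-193, -11) = (110 + 5)²/(-229/232) = 115²*(-232/229) = 13225*(-232/229) = -3068200/229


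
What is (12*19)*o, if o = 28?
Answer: 6384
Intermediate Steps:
(12*19)*o = (12*19)*28 = 228*28 = 6384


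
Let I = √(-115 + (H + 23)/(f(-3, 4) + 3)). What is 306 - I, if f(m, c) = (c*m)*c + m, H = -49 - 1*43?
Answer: 306 - I*√1817/4 ≈ 306.0 - 10.657*I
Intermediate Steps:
H = -92 (H = -49 - 43 = -92)
f(m, c) = m + m*c² (f(m, c) = m*c² + m = m + m*c²)
I = I*√1817/4 (I = √(-115 + (-92 + 23)/(-3*(1 + 4²) + 3)) = √(-115 - 69/(-3*(1 + 16) + 3)) = √(-115 - 69/(-3*17 + 3)) = √(-115 - 69/(-51 + 3)) = √(-115 - 69/(-48)) = √(-115 - 69*(-1/48)) = √(-115 + 23/16) = √(-1817/16) = I*√1817/4 ≈ 10.657*I)
306 - I = 306 - I*√1817/4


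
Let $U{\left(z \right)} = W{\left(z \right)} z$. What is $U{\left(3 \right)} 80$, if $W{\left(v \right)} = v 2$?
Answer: $1440$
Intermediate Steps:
$W{\left(v \right)} = 2 v$
$U{\left(z \right)} = 2 z^{2}$ ($U{\left(z \right)} = 2 z z = 2 z^{2}$)
$U{\left(3 \right)} 80 = 2 \cdot 3^{2} \cdot 80 = 2 \cdot 9 \cdot 80 = 18 \cdot 80 = 1440$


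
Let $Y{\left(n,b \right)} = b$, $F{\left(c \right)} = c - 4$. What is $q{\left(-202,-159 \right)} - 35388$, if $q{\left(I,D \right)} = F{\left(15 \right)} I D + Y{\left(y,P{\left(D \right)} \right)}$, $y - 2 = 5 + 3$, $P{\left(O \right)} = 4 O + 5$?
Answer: $317279$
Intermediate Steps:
$F{\left(c \right)} = -4 + c$
$P{\left(O \right)} = 5 + 4 O$
$y = 10$ ($y = 2 + \left(5 + 3\right) = 2 + 8 = 10$)
$q{\left(I,D \right)} = 5 + 4 D + 11 D I$ ($q{\left(I,D \right)} = \left(-4 + 15\right) I D + \left(5 + 4 D\right) = 11 I D + \left(5 + 4 D\right) = 11 D I + \left(5 + 4 D\right) = 5 + 4 D + 11 D I$)
$q{\left(-202,-159 \right)} - 35388 = \left(5 + 4 \left(-159\right) + 11 \left(-159\right) \left(-202\right)\right) - 35388 = \left(5 - 636 + 353298\right) - 35388 = 352667 - 35388 = 317279$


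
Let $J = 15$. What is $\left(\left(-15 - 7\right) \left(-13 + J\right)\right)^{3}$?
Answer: $-85184$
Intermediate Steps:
$\left(\left(-15 - 7\right) \left(-13 + J\right)\right)^{3} = \left(\left(-15 - 7\right) \left(-13 + 15\right)\right)^{3} = \left(\left(-22\right) 2\right)^{3} = \left(-44\right)^{3} = -85184$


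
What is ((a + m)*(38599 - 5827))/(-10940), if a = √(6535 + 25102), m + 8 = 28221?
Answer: -231149109/2735 - 8193*√31637/2735 ≈ -85048.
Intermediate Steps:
m = 28213 (m = -8 + 28221 = 28213)
a = √31637 ≈ 177.87
((a + m)*(38599 - 5827))/(-10940) = ((√31637 + 28213)*(38599 - 5827))/(-10940) = ((28213 + √31637)*32772)*(-1/10940) = (924596436 + 32772*√31637)*(-1/10940) = -231149109/2735 - 8193*√31637/2735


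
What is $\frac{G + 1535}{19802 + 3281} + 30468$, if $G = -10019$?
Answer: $\frac{703284360}{23083} \approx 30468.0$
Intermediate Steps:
$\frac{G + 1535}{19802 + 3281} + 30468 = \frac{-10019 + 1535}{19802 + 3281} + 30468 = - \frac{8484}{23083} + 30468 = \frac{703284360}{23083}$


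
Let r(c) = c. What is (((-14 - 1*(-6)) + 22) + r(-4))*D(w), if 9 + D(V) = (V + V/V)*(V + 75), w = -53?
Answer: -11530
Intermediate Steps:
D(V) = -9 + (1 + V)*(75 + V) (D(V) = -9 + (V + V/V)*(V + 75) = -9 + (V + 1)*(75 + V) = -9 + (1 + V)*(75 + V))
(((-14 - 1*(-6)) + 22) + r(-4))*D(w) = (((-14 - 1*(-6)) + 22) - 4)*(66 + (-53)² + 76*(-53)) = (((-14 + 6) + 22) - 4)*(66 + 2809 - 4028) = ((-8 + 22) - 4)*(-1153) = (14 - 4)*(-1153) = 10*(-1153) = -11530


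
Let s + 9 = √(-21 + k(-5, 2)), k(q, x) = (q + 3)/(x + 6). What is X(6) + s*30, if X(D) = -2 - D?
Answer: -278 + 15*I*√85 ≈ -278.0 + 138.29*I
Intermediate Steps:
k(q, x) = (3 + q)/(6 + x)
s = -9 + I*√85/2 (s = -9 + √(-21 + (3 - 5)/(6 + 2)) = -9 + √(-21 - 2/8) = -9 + √(-21 + (⅛)*(-2)) = -9 + √(-21 - ¼) = -9 + √(-85/4) = -9 + I*√85/2 ≈ -9.0 + 4.6098*I)
X(6) + s*30 = (-2 - 1*6) + (-9 + I*√85/2)*30 = (-2 - 6) + (-270 + 15*I*√85) = -8 + (-270 + 15*I*√85) = -278 + 15*I*√85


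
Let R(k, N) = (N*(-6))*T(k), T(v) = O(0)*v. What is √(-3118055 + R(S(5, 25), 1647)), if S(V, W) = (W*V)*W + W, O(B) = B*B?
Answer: I*√3118055 ≈ 1765.8*I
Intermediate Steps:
O(B) = B²
T(v) = 0 (T(v) = 0²*v = 0*v = 0)
S(V, W) = W + V*W² (S(V, W) = (V*W)*W + W = V*W² + W = W + V*W²)
R(k, N) = 0 (R(k, N) = (N*(-6))*0 = -6*N*0 = 0)
√(-3118055 + R(S(5, 25), 1647)) = √(-3118055 + 0) = √(-3118055) = I*√3118055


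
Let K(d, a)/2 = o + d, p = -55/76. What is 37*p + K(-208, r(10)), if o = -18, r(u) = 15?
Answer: -36387/76 ≈ -478.78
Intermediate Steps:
p = -55/76 (p = -55*1/76 = -55/76 ≈ -0.72368)
K(d, a) = -36 + 2*d (K(d, a) = 2*(-18 + d) = -36 + 2*d)
37*p + K(-208, r(10)) = 37*(-55/76) + (-36 + 2*(-208)) = -2035/76 + (-36 - 416) = -2035/76 - 452 = -36387/76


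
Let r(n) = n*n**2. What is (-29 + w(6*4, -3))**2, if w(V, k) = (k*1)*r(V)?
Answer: 1722333001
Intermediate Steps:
r(n) = n**3
w(V, k) = k*V**3 (w(V, k) = (k*1)*V**3 = k*V**3)
(-29 + w(6*4, -3))**2 = (-29 - 3*(6*4)**3)**2 = (-29 - 3*24**3)**2 = (-29 - 3*13824)**2 = (-29 - 41472)**2 = (-41501)**2 = 1722333001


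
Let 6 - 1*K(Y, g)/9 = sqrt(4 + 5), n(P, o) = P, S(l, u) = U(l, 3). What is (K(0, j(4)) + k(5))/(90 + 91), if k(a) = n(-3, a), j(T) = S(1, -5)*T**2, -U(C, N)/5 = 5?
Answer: 24/181 ≈ 0.13260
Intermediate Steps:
U(C, N) = -25 (U(C, N) = -5*5 = -25)
S(l, u) = -25
j(T) = -25*T**2
k(a) = -3
K(Y, g) = 27 (K(Y, g) = 54 - 9*sqrt(4 + 5) = 54 - 9*sqrt(9) = 54 - 9*3 = 54 - 27 = 27)
(K(0, j(4)) + k(5))/(90 + 91) = (27 - 3)/(90 + 91) = 24/181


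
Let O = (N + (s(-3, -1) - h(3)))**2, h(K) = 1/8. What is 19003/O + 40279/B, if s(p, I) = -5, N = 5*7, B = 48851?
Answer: 61712972151/2790417971 ≈ 22.116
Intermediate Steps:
h(K) = 1/8
N = 35
O = 57121/64 (O = (35 + (-5 - 1*1/8))**2 = (35 + (-5 - 1/8))**2 = (35 - 41/8)**2 = (239/8)**2 = 57121/64 ≈ 892.52)
19003/O + 40279/B = 19003/(57121/64) + 40279/48851 = 19003*(64/57121) + 40279*(1/48851) = 1216192/57121 + 40279/48851 = 61712972151/2790417971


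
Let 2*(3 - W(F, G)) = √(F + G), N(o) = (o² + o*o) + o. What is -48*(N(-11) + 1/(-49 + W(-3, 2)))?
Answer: -93851088/8465 - 96*I/8465 ≈ -11087.0 - 0.011341*I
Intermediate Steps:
N(o) = o + 2*o² (N(o) = (o² + o²) + o = 2*o² + o = o + 2*o²)
W(F, G) = 3 - √(F + G)/2
-48*(N(-11) + 1/(-49 + W(-3, 2))) = -48*(-11*(1 + 2*(-11)) + 1/(-49 + (3 - √(-3 + 2)/2))) = -48*(-11*(1 - 22) + 1/(-49 + (3 - I/2))) = -48*(-11*(-21) + 1/(-49 + (3 - I/2))) = -48*(231 + 1/(-46 - I/2)) = -48*(231 + 4*(-46 + I/2)/8465) = -11088 - 192*(-46 + I/2)/8465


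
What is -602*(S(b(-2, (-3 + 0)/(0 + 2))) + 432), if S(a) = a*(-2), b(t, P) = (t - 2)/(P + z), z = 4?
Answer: -1309952/5 ≈ -2.6199e+5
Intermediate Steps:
b(t, P) = (-2 + t)/(4 + P) (b(t, P) = (t - 2)/(P + 4) = (-2 + t)/(4 + P))
S(a) = -2*a
-602*(S(b(-2, (-3 + 0)/(0 + 2))) + 432) = -602*(-2*(-2 - 2)/(4 + (-3 + 0)/(0 + 2)) + 432) = -602*(-2*(-4)/(4 - 3/2) + 432) = -602*(-2*(-4)/5/2 + 432) = -602*(-4*(-4)/5 + 432) = -602*(-2*(-8/5) + 432) = -602*(16/5 + 432) = -602*2176/5 = -1309952/5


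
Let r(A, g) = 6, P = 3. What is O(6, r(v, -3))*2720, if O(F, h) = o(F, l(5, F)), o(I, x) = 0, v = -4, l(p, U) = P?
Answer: 0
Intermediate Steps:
l(p, U) = 3
O(F, h) = 0
O(6, r(v, -3))*2720 = 0*2720 = 0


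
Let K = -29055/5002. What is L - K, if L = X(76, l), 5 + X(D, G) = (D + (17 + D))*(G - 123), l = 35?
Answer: -74385699/5002 ≈ -14871.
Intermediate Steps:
K = -29055/5002 (K = -29055*1/5002 = -29055/5002 ≈ -5.8087)
X(D, G) = -5 + (-123 + G)*(17 + 2*D) (X(D, G) = -5 + (D + (17 + D))*(G - 123) = -5 + (17 + 2*D)*(-123 + G) = -5 + (-123 + G)*(17 + 2*D))
L = -14877 (L = -2096 - 246*76 + 17*35 + 2*76*35 = -2096 - 18696 + 595 + 5320 = -14877)
L - K = -14877 - 1*(-29055/5002) = -14877 + 29055/5002 = -74385699/5002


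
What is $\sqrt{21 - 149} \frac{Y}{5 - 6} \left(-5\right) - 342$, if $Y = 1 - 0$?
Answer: $-342 + 40 i \sqrt{2} \approx -342.0 + 56.569 i$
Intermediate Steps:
$Y = 1$ ($Y = 1 + 0 = 1$)
$\sqrt{21 - 149} \frac{Y}{5 - 6} \left(-5\right) - 342 = \sqrt{21 - 149} \frac{1}{5 - 6} \cdot 1 \left(-5\right) - 342 = \sqrt{-128} \frac{1}{-1} \cdot 1 \left(-5\right) - 342 = 8 i \sqrt{2} \left(-1\right) 1 \left(-5\right) - 342 = 8 i \sqrt{2} \left(\left(-1\right) \left(-5\right)\right) - 342 = 8 i \sqrt{2} \cdot 5 - 342 = 40 i \sqrt{2} - 342 = -342 + 40 i \sqrt{2}$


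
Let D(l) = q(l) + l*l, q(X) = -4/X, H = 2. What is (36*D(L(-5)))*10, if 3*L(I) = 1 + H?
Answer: -1080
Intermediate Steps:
L(I) = 1 (L(I) = (1 + 2)/3 = (1/3)*3 = 1)
D(l) = l**2 - 4/l (D(l) = -4/l + l*l = -4/l + l**2 = l**2 - 4/l)
(36*D(L(-5)))*10 = (36*((-4 + 1**3)/1))*10 = (36*(1*(-4 + 1)))*10 = (36*(1*(-3)))*10 = (36*(-3))*10 = -108*10 = -1080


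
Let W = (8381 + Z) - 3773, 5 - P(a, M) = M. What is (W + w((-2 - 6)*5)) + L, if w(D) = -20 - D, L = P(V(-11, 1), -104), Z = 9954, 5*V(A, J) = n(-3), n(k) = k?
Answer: 14691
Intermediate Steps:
V(A, J) = -⅗ (V(A, J) = (⅕)*(-3) = -⅗)
P(a, M) = 5 - M
L = 109 (L = 5 - 1*(-104) = 5 + 104 = 109)
W = 14562 (W = (8381 + 9954) - 3773 = 18335 - 3773 = 14562)
(W + w((-2 - 6)*5)) + L = (14562 + (-20 - (-2 - 6)*5)) + 109 = (14562 + (-20 - (-8)*5)) + 109 = (14562 + (-20 - 1*(-40))) + 109 = (14562 + (-20 + 40)) + 109 = (14562 + 20) + 109 = 14582 + 109 = 14691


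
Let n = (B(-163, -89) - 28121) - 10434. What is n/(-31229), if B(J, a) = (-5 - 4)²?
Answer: 38474/31229 ≈ 1.2320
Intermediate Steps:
B(J, a) = 81 (B(J, a) = (-9)² = 81)
n = -38474 (n = (81 - 28121) - 10434 = -28040 - 10434 = -38474)
n/(-31229) = -38474/(-31229) = -38474*(-1/31229) = 38474/31229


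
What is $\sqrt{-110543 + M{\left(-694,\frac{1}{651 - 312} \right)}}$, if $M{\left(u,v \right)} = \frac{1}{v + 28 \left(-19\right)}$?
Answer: $\frac{62 i \sqrt{935331842630}}{180347} \approx 332.48 i$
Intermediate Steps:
$M{\left(u,v \right)} = \frac{1}{-532 + v}$ ($M{\left(u,v \right)} = \frac{1}{v - 532} = \frac{1}{-532 + v}$)
$\sqrt{-110543 + M{\left(-694,\frac{1}{651 - 312} \right)}} = \sqrt{-110543 + \frac{1}{-532 + \frac{1}{651 - 312}}} = \sqrt{-110543 + \frac{1}{-532 + \frac{1}{339}}} = \sqrt{-110543 + \frac{1}{- \frac{180347}{339}}} = \sqrt{-110543 - \frac{339}{180347}} = \sqrt{- \frac{19936098760}{180347}} = \frac{62 i \sqrt{935331842630}}{180347}$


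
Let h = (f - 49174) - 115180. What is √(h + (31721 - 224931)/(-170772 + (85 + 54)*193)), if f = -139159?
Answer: I*√251552441143735/28789 ≈ 550.92*I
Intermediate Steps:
h = -303513 (h = (-139159 - 49174) - 115180 = -188333 - 115180 = -303513)
√(h + (31721 - 224931)/(-170772 + (85 + 54)*193)) = √(-303513 + (31721 - 224931)/(-170772 + (85 + 54)*193)) = √(-303513 - 193210/(-170772 + 139*193)) = √(-303513 - 193210/(-170772 + 26827)) = √(-303513 - 193210/(-143945)) = √(-303513 - 193210*(-1/143945)) = √(-303513 + 38642/28789) = √(-8737797115/28789) = I*√251552441143735/28789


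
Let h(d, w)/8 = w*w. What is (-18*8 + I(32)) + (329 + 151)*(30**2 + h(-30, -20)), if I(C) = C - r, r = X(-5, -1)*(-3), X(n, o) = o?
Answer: 1967885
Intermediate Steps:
h(d, w) = 8*w**2 (h(d, w) = 8*(w*w) = 8*w**2)
r = 3 (r = -1*(-3) = 3)
I(C) = -3 + C (I(C) = C - 1*3 = C - 3 = -3 + C)
(-18*8 + I(32)) + (329 + 151)*(30**2 + h(-30, -20)) = (-18*8 + (-3 + 32)) + (329 + 151)*(30**2 + 8*(-20)**2) = (-144 + 29) + 480*(900 + 8*400) = -115 + 480*(900 + 3200) = -115 + 480*4100 = -115 + 1968000 = 1967885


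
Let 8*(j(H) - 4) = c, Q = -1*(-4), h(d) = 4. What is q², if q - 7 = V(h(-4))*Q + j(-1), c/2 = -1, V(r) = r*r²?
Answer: 1138489/16 ≈ 71156.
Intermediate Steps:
Q = 4
V(r) = r³
c = -2 (c = 2*(-1) = -2)
j(H) = 15/4 (j(H) = 4 + (⅛)*(-2) = 4 - ¼ = 15/4)
q = 1067/4 (q = 7 + (4³*4 + 15/4) = 7 + (64*4 + 15/4) = 7 + (256 + 15/4) = 7 + 1039/4 = 1067/4 ≈ 266.75)
q² = (1067/4)² = 1138489/16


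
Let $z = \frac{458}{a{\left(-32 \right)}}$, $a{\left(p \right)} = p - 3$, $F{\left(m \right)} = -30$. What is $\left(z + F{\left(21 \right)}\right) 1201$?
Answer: $- \frac{1811108}{35} \approx -51746.0$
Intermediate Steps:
$a{\left(p \right)} = -3 + p$
$z = - \frac{458}{35}$ ($z = \frac{458}{-3 - 32} = \frac{458}{-35} = 458 \left(- \frac{1}{35}\right) = - \frac{458}{35} \approx -13.086$)
$\left(z + F{\left(21 \right)}\right) 1201 = \left(- \frac{458}{35} - 30\right) 1201 = \left(- \frac{1508}{35}\right) 1201 = - \frac{1811108}{35}$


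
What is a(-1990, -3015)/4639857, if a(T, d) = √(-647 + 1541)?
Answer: √894/4639857 ≈ 6.4441e-6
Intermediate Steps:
a(T, d) = √894
a(-1990, -3015)/4639857 = √894/4639857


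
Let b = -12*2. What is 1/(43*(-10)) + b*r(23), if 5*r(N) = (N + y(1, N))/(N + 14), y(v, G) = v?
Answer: -49573/15910 ≈ -3.1158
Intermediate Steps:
r(N) = (1 + N)/(5*(14 + N)) (r(N) = ((N + 1)/(N + 14))/5 = ((1 + N)/(14 + N))/5 = (1 + N)/(5*(14 + N)))
b = -24
1/(43*(-10)) + b*r(23) = 1/(43*(-10)) - 24*(1 + 23)/(5*(14 + 23)) = 1/(-430) - 24*24/(5*37) = -1/430 - 24*24/(5*37) = -1/430 - 24*24/185 = -1/430 - 576/185 = -49573/15910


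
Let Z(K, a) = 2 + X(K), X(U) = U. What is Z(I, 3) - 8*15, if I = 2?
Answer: -116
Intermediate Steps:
Z(K, a) = 2 + K
Z(I, 3) - 8*15 = (2 + 2) - 8*15 = 4 - 120 = -116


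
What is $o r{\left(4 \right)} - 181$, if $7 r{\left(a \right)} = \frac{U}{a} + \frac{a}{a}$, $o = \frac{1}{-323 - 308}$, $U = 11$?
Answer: $- \frac{3197923}{17668} \approx -181.0$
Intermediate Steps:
$o = - \frac{1}{631}$ ($o = \frac{1}{-631} = - \frac{1}{631} \approx -0.0015848$)
$r{\left(a \right)} = \frac{1}{7} + \frac{11}{7 a}$ ($r{\left(a \right)} = \frac{\frac{11}{a} + \frac{a}{a}}{7} = \frac{\frac{11}{a} + 1}{7} = \frac{1 + \frac{11}{a}}{7} = \frac{1}{7} + \frac{11}{7 a}$)
$o r{\left(4 \right)} - 181 = - \frac{\frac{1}{7} \cdot \frac{1}{4} \left(11 + 4\right)}{631} - 181 = - \frac{\frac{1}{7} \cdot \frac{1}{4} \cdot 15}{631} - 181 = \left(- \frac{1}{631}\right) \frac{15}{28} - 181 = - \frac{15}{17668} - 181 = - \frac{3197923}{17668}$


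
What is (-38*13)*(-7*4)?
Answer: 13832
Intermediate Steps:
(-38*13)*(-7*4) = -494*(-28) = 13832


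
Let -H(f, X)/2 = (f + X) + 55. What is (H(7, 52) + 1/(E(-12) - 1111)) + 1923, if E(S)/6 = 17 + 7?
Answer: 1639064/967 ≈ 1695.0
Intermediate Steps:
E(S) = 144 (E(S) = 6*(17 + 7) = 6*24 = 144)
H(f, X) = -110 - 2*X - 2*f (H(f, X) = -2*((f + X) + 55) = -2*((X + f) + 55) = -2*(55 + X + f) = -110 - 2*X - 2*f)
(H(7, 52) + 1/(E(-12) - 1111)) + 1923 = ((-110 - 2*52 - 2*7) + 1/(144 - 1111)) + 1923 = ((-110 - 104 - 14) + 1/(-967)) + 1923 = (-228 - 1/967) + 1923 = -220477/967 + 1923 = 1639064/967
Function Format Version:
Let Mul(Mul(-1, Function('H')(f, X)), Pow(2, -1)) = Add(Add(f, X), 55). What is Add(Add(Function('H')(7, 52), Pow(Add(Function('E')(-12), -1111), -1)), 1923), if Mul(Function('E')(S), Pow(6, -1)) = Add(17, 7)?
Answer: Rational(1639064, 967) ≈ 1695.0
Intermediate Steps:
Function('E')(S) = 144 (Function('E')(S) = Mul(6, Add(17, 7)) = Mul(6, 24) = 144)
Function('H')(f, X) = Add(-110, Mul(-2, X), Mul(-2, f)) (Function('H')(f, X) = Mul(-2, Add(Add(f, X), 55)) = Mul(-2, Add(Add(X, f), 55)) = Mul(-2, Add(55, X, f)) = Add(-110, Mul(-2, X), Mul(-2, f)))
Add(Add(Function('H')(7, 52), Pow(Add(Function('E')(-12), -1111), -1)), 1923) = Add(Add(Add(-110, Mul(-2, 52), Mul(-2, 7)), Pow(Add(144, -1111), -1)), 1923) = Add(Add(Add(-110, -104, -14), Pow(-967, -1)), 1923) = Add(Add(-228, Rational(-1, 967)), 1923) = Add(Rational(-220477, 967), 1923) = Rational(1639064, 967)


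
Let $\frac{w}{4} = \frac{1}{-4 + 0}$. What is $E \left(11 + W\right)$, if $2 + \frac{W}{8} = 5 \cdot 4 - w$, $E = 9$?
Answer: $1467$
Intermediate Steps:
$w = -1$ ($w = \frac{4}{-4 + 0} = \frac{4}{-4} = 4 \left(- \frac{1}{4}\right) = -1$)
$W = 152$ ($W = -16 + 8 \left(5 \cdot 4 - -1\right) = -16 + 8 \left(20 + 1\right) = -16 + 8 \cdot 21 = -16 + 168 = 152$)
$E \left(11 + W\right) = 9 \left(11 + 152\right) = 9 \cdot 163 = 1467$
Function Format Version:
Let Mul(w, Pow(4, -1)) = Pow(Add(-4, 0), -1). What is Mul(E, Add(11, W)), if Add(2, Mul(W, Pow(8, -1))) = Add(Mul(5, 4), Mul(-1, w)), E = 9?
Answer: 1467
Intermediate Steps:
w = -1 (w = Mul(4, Pow(Add(-4, 0), -1)) = Mul(4, Pow(-4, -1)) = Mul(4, Rational(-1, 4)) = -1)
W = 152 (W = Add(-16, Mul(8, Add(Mul(5, 4), Mul(-1, -1)))) = Add(-16, Mul(8, Add(20, 1))) = Add(-16, Mul(8, 21)) = Add(-16, 168) = 152)
Mul(E, Add(11, W)) = Mul(9, Add(11, 152)) = Mul(9, 163) = 1467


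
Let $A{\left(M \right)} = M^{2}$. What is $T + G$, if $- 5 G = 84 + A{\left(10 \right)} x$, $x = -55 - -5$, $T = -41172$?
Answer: $- \frac{200944}{5} \approx -40189.0$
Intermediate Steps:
$x = -50$ ($x = -55 + 5 = -50$)
$G = \frac{4916}{5}$ ($G = - \frac{84 + 10^{2} \left(-50\right)}{5} = - \frac{84 + 100 \left(-50\right)}{5} = - \frac{84 - 5000}{5} = \left(- \frac{1}{5}\right) \left(-4916\right) = \frac{4916}{5} \approx 983.2$)
$T + G = -41172 + \frac{4916}{5} = - \frac{200944}{5}$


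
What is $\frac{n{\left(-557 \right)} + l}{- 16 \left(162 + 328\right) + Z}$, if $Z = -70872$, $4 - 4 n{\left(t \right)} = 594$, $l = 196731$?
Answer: $- \frac{393167}{157424} \approx -2.4975$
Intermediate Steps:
$n{\left(t \right)} = - \frac{295}{2}$ ($n{\left(t \right)} = 1 - \frac{297}{2} = - \frac{295}{2}$)
$\frac{n{\left(-557 \right)} + l}{- 16 \left(162 + 328\right) + Z} = \frac{- \frac{295}{2} + 196731}{- 16 \left(162 + 328\right) - 70872} = \frac{393167}{2 \left(\left(-16\right) 490 - 70872\right)} = \frac{393167}{2 \left(-7840 - 70872\right)} = \frac{393167}{2 \left(-78712\right)} = \frac{393167}{2} \left(- \frac{1}{78712}\right) = - \frac{393167}{157424}$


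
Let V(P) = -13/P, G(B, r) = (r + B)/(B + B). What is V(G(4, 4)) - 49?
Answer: -62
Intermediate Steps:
G(B, r) = (B + r)/(2*B) (G(B, r) = (B + r)/((2*B)) = (B + r)*(1/(2*B)) = (B + r)/(2*B))
V(G(4, 4)) - 49 = -13*8/(4 + 4) - 49 = -13/1 - 49 = -13*1 - 49 = -13 - 49 = -62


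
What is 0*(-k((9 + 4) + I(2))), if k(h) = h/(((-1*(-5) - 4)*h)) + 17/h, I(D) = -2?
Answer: 0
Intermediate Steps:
k(h) = 1 + 17/h (k(h) = h/(((5 - 4)*h)) + 17/h = h/((1*h)) + 17/h = h/h + 17/h = 1 + 17/h)
0*(-k((9 + 4) + I(2))) = 0*(-(17 + ((9 + 4) - 2))/((9 + 4) - 2)) = 0*(-(17 + (13 - 2))/(13 - 2)) = 0*(-(17 + 11)/11) = 0*(-28/11) = 0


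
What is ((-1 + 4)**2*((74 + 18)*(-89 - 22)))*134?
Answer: -12315672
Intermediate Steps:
((-1 + 4)**2*((74 + 18)*(-89 - 22)))*134 = (3**2*(92*(-111)))*134 = (9*(-10212))*134 = -91908*134 = -12315672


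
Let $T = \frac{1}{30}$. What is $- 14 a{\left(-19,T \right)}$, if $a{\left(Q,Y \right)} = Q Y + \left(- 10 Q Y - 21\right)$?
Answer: $\frac{1071}{5} \approx 214.2$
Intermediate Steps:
$T = \frac{1}{30} \approx 0.033333$
$a{\left(Q,Y \right)} = -21 - 9 Q Y$ ($a{\left(Q,Y \right)} = Q Y - \left(21 + 10 Q Y\right) = -21 - 9 Q Y$)
$- 14 a{\left(-19,T \right)} = - 14 \left(-21 - \left(-171\right) \frac{1}{30}\right) = - 14 \left(-21 + \frac{57}{10}\right) = \left(-14\right) \left(- \frac{153}{10}\right) = \frac{1071}{5}$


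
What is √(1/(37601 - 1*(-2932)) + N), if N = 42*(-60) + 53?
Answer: I*√4053093687030/40533 ≈ 49.669*I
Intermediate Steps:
N = -2467 (N = -2520 + 53 = -2467)
√(1/(37601 - 1*(-2932)) + N) = √(1/(37601 - 1*(-2932)) - 2467) = √(1/(37601 + 2932) - 2467) = √(1/40533 - 2467) = √(-99994910/40533) = I*√4053093687030/40533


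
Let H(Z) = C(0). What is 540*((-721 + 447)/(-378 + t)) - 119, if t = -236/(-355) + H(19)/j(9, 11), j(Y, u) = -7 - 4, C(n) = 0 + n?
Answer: 18292637/66977 ≈ 273.12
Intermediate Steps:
C(n) = n
j(Y, u) = -11
H(Z) = 0
t = 236/355 (t = -236/(-355) + 0/(-11) = -236*(-1/355) + 0*(-1/11) = 236/355 + 0 = 236/355 ≈ 0.66479)
540*((-721 + 447)/(-378 + t)) - 119 = 540*((-721 + 447)/(-378 + 236/355)) - 119 = 540*(-274/(-133954/355)) - 119 = 540*(-274*(-355/133954)) - 119 = 540*(48635/66977) - 119 = 26262900/66977 - 119 = 18292637/66977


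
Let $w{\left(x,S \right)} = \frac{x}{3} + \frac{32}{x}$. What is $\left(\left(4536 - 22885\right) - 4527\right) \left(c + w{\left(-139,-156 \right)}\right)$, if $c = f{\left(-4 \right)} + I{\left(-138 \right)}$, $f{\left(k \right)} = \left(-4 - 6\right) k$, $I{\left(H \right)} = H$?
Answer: $\frac{1379033908}{417} \approx 3.307 \cdot 10^{6}$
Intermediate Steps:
$w{\left(x,S \right)} = \frac{32}{x} + \frac{x}{3}$ ($w{\left(x,S \right)} = x \frac{1}{3} + \frac{32}{x} = \frac{x}{3} + \frac{32}{x} = \frac{32}{x} + \frac{x}{3}$)
$f{\left(k \right)} = - 10 k$
$c = -98$ ($c = \left(-10\right) \left(-4\right) - 138 = 40 - 138 = -98$)
$\left(\left(4536 - 22885\right) - 4527\right) \left(c + w{\left(-139,-156 \right)}\right) = \left(\left(4536 - 22885\right) - 4527\right) \left(-98 + \left(\frac{32}{-139} + \frac{1}{3} \left(-139\right)\right)\right) = \left(-18349 - 4527\right) \left(-98 + \left(32 \left(- \frac{1}{139}\right) - \frac{139}{3}\right)\right) = - 22876 \left(-98 - \frac{19417}{417}\right) = \left(-22876\right) \left(- \frac{60283}{417}\right) = \frac{1379033908}{417}$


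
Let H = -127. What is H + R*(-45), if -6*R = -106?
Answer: -922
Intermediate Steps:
R = 53/3 (R = -⅙*(-106) = 53/3 ≈ 17.667)
H + R*(-45) = -127 + (53/3)*(-45) = -127 - 795 = -922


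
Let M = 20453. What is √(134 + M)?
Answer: √20587 ≈ 143.48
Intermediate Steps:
√(134 + M) = √(134 + 20453) = √20587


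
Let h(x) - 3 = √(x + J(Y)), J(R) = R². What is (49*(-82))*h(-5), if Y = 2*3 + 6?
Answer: -12054 - 4018*√139 ≈ -59426.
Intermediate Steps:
Y = 12 (Y = 6 + 6 = 12)
h(x) = 3 + √(144 + x) (h(x) = 3 + √(x + 12²) = 3 + √(x + 144) = 3 + √(144 + x))
(49*(-82))*h(-5) = (49*(-82))*(3 + √(144 - 5)) = -4018*(3 + √139) = -12054 - 4018*√139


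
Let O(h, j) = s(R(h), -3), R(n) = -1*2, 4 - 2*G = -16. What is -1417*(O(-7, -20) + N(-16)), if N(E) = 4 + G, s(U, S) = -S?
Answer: -24089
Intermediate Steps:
G = 10 (G = 2 - ½*(-16) = 2 + 8 = 10)
R(n) = -2
N(E) = 14 (N(E) = 4 + 10 = 14)
O(h, j) = 3 (O(h, j) = -1*(-3) = 3)
-1417*(O(-7, -20) + N(-16)) = -1417*(3 + 14) = -1417*17 = -24089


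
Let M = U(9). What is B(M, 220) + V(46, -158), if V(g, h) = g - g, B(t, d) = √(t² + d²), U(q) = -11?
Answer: 11*√401 ≈ 220.27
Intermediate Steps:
M = -11
B(t, d) = √(d² + t²)
V(g, h) = 0
B(M, 220) + V(46, -158) = √(220² + (-11)²) + 0 = √(48400 + 121) + 0 = √48521 + 0 = 11*√401 + 0 = 11*√401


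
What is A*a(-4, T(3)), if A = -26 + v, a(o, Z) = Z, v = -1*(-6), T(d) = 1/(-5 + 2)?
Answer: 20/3 ≈ 6.6667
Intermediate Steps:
T(d) = -1/3 (T(d) = 1/(-3) = -1/3)
v = 6
A = -20 (A = -26 + 6 = -20)
A*a(-4, T(3)) = -20*(-1/3) = 20/3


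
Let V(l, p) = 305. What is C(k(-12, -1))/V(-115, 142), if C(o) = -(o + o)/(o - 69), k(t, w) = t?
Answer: -8/8235 ≈ -0.00097146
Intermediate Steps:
C(o) = -2*o/(-69 + o)
C(k(-12, -1))/V(-115, 142) = -2*(-12)/(-69 - 12)/305 = -2*(-12)/(-81)*(1/305) = -2*(-12)*(-1/81)*(1/305) = -8/27*1/305 = -8/8235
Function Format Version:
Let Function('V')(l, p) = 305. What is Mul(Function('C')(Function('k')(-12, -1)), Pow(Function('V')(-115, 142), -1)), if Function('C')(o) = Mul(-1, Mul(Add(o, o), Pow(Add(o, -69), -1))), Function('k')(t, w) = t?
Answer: Rational(-8, 8235) ≈ -0.00097146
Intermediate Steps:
Function('C')(o) = Mul(-2, o, Pow(Add(-69, o), -1)) (Function('C')(o) = Mul(-1, Mul(Mul(2, o), Pow(Add(-69, o), -1))) = Mul(-1, Mul(2, o, Pow(Add(-69, o), -1))) = Mul(-2, o, Pow(Add(-69, o), -1)))
Mul(Function('C')(Function('k')(-12, -1)), Pow(Function('V')(-115, 142), -1)) = Mul(Mul(-2, -12, Pow(Add(-69, -12), -1)), Pow(305, -1)) = Mul(Mul(-2, -12, Pow(-81, -1)), Rational(1, 305)) = Mul(Mul(-2, -12, Rational(-1, 81)), Rational(1, 305)) = Mul(Rational(-8, 27), Rational(1, 305)) = Rational(-8, 8235)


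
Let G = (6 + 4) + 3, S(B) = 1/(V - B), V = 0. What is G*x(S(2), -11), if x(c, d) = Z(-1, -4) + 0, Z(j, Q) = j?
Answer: -13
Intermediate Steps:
S(B) = -1/B (S(B) = 1/(0 - B) = 1/(-B) = -1/B)
x(c, d) = -1 (x(c, d) = -1 + 0 = -1)
G = 13 (G = 10 + 3 = 13)
G*x(S(2), -11) = 13*(-1) = -13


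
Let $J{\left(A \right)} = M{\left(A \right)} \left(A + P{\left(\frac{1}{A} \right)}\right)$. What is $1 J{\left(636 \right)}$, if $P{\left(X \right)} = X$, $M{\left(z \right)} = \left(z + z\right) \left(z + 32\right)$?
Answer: $540407992$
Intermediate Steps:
$M{\left(z \right)} = 2 z \left(32 + z\right)$
$J{\left(A \right)} = 2 A \left(32 + A\right) \left(A + \frac{1}{A}\right)$
$1 J{\left(636 \right)} = 1 \cdot 2 \left(1 + 636^{2}\right) \left(32 + 636\right) = 1 \cdot 2 \left(1 + 404496\right) 668 = 1 \cdot 2 \cdot 404497 \cdot 668 = 1 \cdot 540407992 = 540407992$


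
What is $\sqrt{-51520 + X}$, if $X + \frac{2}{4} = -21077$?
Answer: $\frac{i \sqrt{290390}}{2} \approx 269.44 i$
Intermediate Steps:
$X = - \frac{42155}{2}$ ($X = - \frac{1}{2} - 21077 = - \frac{42155}{2} \approx -21078.0$)
$\sqrt{-51520 + X} = \sqrt{-51520 - \frac{42155}{2}} = \sqrt{- \frac{145195}{2}} = \frac{i \sqrt{290390}}{2}$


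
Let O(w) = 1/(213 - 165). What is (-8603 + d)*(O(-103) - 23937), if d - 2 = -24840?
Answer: 12807624325/16 ≈ 8.0048e+8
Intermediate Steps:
d = -24838 (d = 2 - 24840 = -24838)
O(w) = 1/48
(-8603 + d)*(O(-103) - 23937) = (-8603 - 24838)*(1/48 - 23937) = -33441*(-1148975/48) = 12807624325/16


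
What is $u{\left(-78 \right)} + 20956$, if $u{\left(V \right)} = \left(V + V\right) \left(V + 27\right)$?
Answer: $28912$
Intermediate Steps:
$u{\left(V \right)} = 2 V \left(27 + V\right)$
$u{\left(-78 \right)} + 20956 = 2 \left(-78\right) \left(27 - 78\right) + 20956 = 2 \left(-78\right) \left(-51\right) + 20956 = 7956 + 20956 = 28912$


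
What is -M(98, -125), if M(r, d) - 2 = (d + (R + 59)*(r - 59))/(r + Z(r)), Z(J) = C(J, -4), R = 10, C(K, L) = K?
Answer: -1479/98 ≈ -15.092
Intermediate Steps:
Z(J) = J
M(r, d) = 2 + (-4071 + d + 69*r)/(2*r) (M(r, d) = 2 + (d + (10 + 59)*(r - 59))/(r + r) = 2 + (d + 69*(-59 + r))/((2*r)) = 2 + (d + (-4071 + 69*r))*(1/(2*r)) = 2 + (-4071 + d + 69*r)*(1/(2*r)) = 2 + (-4071 + d + 69*r)/(2*r))
-M(98, -125) = -(-4071 - 125 + 73*98)/(2*98) = -(-4071 - 125 + 7154)/(2*98) = -2958/(2*98) = -1*1479/98 = -1479/98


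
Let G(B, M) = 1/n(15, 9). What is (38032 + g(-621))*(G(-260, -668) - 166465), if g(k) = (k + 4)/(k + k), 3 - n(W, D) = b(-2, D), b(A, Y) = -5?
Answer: -62905559434559/9936 ≈ -6.3311e+9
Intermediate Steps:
n(W, D) = 8 (n(W, D) = 3 - 1*(-5) = 3 + 5 = 8)
G(B, M) = 1/8
g(k) = (4 + k)/(2*k) (g(k) = (4 + k)/((2*k)) = (4 + k)*(1/(2*k)) = (4 + k)/(2*k))
(38032 + g(-621))*(G(-260, -668) - 166465) = (38032 + (1/2)*(4 - 621)/(-621))*(1/8 - 166465) = (38032 + (1/2)*(-1/621)*(-617))*(-1331719/8) = (38032 + 617/1242)*(-1331719/8) = (47236361/1242)*(-1331719/8) = -62905559434559/9936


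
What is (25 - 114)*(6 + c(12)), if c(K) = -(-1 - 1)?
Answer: -712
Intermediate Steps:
c(K) = 2 (c(K) = -1*(-2) = 2)
(25 - 114)*(6 + c(12)) = (25 - 114)*(6 + 2) = -89*8 = -712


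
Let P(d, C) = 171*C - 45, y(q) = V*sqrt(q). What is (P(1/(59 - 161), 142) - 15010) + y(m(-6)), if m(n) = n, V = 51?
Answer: 9227 + 51*I*sqrt(6) ≈ 9227.0 + 124.92*I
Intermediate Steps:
y(q) = 51*sqrt(q)
P(d, C) = -45 + 171*C
(P(1/(59 - 161), 142) - 15010) + y(m(-6)) = ((-45 + 171*142) - 15010) + 51*sqrt(-6) = ((-45 + 24282) - 15010) + 51*(I*sqrt(6)) = (24237 - 15010) + 51*I*sqrt(6) = 9227 + 51*I*sqrt(6)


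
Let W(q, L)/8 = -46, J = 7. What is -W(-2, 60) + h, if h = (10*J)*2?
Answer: 508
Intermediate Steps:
W(q, L) = -368 (W(q, L) = 8*(-46) = -368)
h = 140 (h = (10*7)*2 = 70*2 = 140)
-W(-2, 60) + h = -1*(-368) + 140 = 368 + 140 = 508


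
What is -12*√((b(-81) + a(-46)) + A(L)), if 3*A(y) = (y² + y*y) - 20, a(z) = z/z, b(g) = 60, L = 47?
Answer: -12*√1527 ≈ -468.92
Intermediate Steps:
a(z) = 1
A(y) = -20/3 + 2*y²/3 (A(y) = ((y² + y*y) - 20)/3 = ((y² + y²) - 20)/3 = (2*y² - 20)/3 = (-20 + 2*y²)/3 = -20/3 + 2*y²/3)
-12*√((b(-81) + a(-46)) + A(L)) = -12*√((60 + 1) + (-20/3 + (⅔)*47²)) = -12*√(61 + (-20/3 + (⅔)*2209)) = -12*√(61 + (-20/3 + 4418/3)) = -12*√(61 + 1466) = -12*√1527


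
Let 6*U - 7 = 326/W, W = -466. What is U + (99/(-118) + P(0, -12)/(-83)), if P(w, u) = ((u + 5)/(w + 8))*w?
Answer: 17411/82482 ≈ 0.21109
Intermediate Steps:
U = 734/699 (U = 7/6 + (326/(-466))/6 = 7/6 + (326*(-1/466))/6 = 7/6 + (⅙)*(-163/233) = 7/6 - 163/1398 = 734/699 ≈ 1.0501)
P(w, u) = w*(5 + u)/(8 + w) (P(w, u) = ((5 + u)/(8 + w))*w = w*(5 + u)/(8 + w))
U + (99/(-118) + P(0, -12)/(-83)) = 734/699 + (99/(-118) + (0*(5 - 12)/(8 + 0))/(-83)) = 734/699 + (99*(-1/118) + (0*(-7)/8)*(-1/83)) = 734/699 + (-99/118 + (0*(⅛)*(-7))*(-1/83)) = 734/699 + (-99/118 + 0*(-1/83)) = 734/699 + (-99/118 + 0) = 734/699 - 99/118 = 17411/82482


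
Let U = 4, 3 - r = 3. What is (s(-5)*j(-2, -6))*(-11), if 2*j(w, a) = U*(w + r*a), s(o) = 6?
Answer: 264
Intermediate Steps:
r = 0 (r = 3 - 1*3 = 3 - 3 = 0)
j(w, a) = 2*w (j(w, a) = (4*(w + 0*a))/2 = (4*(w + 0))/2 = (4*w)/2 = 2*w)
(s(-5)*j(-2, -6))*(-11) = (6*(2*(-2)))*(-11) = (6*(-4))*(-11) = -24*(-11) = 264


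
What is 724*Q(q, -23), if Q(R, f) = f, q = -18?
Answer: -16652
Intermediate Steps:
724*Q(q, -23) = 724*(-23) = -16652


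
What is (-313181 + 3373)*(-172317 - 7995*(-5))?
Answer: 41000610336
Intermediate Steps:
(-313181 + 3373)*(-172317 - 7995*(-5)) = -309808*(-172317 + 39975) = -309808*(-132342) = 41000610336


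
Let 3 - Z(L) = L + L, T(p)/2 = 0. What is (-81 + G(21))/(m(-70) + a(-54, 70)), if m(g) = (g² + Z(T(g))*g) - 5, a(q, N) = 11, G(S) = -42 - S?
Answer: -18/587 ≈ -0.030664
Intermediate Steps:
T(p) = 0 (T(p) = 2*0 = 0)
Z(L) = 3 - 2*L (Z(L) = 3 - (L + L) = 3 - 2*L)
m(g) = -5 + g² + 3*g (m(g) = (g² + (3 - 2*0)*g) - 5 = (g² + (3 + 0)*g) - 5 = (g² + 3*g) - 5 = -5 + g² + 3*g)
(-81 + G(21))/(m(-70) + a(-54, 70)) = (-81 + (-42 - 1*21))/((-5 + (-70)² + 3*(-70)) + 11) = (-81 + (-42 - 21))/((-5 + 4900 - 210) + 11) = (-81 - 63)/(4685 + 11) = -144/4696 = -144*1/4696 = -18/587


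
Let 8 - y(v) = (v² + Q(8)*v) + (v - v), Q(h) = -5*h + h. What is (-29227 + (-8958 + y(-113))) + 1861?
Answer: -52701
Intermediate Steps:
Q(h) = -4*h
y(v) = 8 - v² + 32*v (y(v) = 8 - ((v² + (-4*8)*v) + (v - v)) = 8 - ((v² - 32*v) + 0) = 8 - (v² - 32*v) = 8 + (-v² + 32*v) = 8 - v² + 32*v)
(-29227 + (-8958 + y(-113))) + 1861 = (-29227 + (-8958 + (8 - 1*(-113)² + 32*(-113)))) + 1861 = (-29227 + (-8958 + (8 - 1*12769 - 3616))) + 1861 = (-29227 + (-8958 + (8 - 12769 - 3616))) + 1861 = (-29227 + (-8958 - 16377)) + 1861 = (-29227 - 25335) + 1861 = -54562 + 1861 = -52701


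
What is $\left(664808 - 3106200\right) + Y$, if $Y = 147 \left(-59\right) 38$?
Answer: $-2770966$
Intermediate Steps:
$Y = -329574$ ($Y = \left(-8673\right) 38 = -329574$)
$\left(664808 - 3106200\right) + Y = \left(664808 - 3106200\right) - 329574 = -2441392 - 329574 = -2770966$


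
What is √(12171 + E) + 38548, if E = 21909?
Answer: 38548 + 4*√2130 ≈ 38733.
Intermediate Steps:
√(12171 + E) + 38548 = √(12171 + 21909) + 38548 = √34080 + 38548 = 4*√2130 + 38548 = 38548 + 4*√2130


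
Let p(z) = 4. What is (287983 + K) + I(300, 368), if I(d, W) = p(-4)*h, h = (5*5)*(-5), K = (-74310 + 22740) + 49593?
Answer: 285506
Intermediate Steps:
K = -1977 (K = -51570 + 49593 = -1977)
h = -125 (h = 25*(-5) = -125)
I(d, W) = -500 (I(d, W) = 4*(-125) = -500)
(287983 + K) + I(300, 368) = (287983 - 1977) - 500 = 286006 - 500 = 285506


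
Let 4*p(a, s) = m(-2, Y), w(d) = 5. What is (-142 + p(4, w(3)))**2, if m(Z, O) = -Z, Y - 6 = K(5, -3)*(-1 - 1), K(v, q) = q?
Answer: 80089/4 ≈ 20022.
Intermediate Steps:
Y = 12 (Y = 6 - 3*(-1 - 1) = 6 - 3*(-2) = 6 + 6 = 12)
p(a, s) = 1/2 (p(a, s) = (-1*(-2))/4 = (1/4)*2 = 1/2)
(-142 + p(4, w(3)))**2 = (-142 + 1/2)**2 = (-283/2)**2 = 80089/4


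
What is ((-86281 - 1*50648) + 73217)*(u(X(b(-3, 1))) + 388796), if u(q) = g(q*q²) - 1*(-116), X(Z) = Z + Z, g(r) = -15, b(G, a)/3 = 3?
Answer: -24777405664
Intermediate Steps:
b(G, a) = 9 (b(G, a) = 3*3 = 9)
X(Z) = 2*Z
u(q) = 101 (u(q) = -15 - 1*(-116) = -15 + 116 = 101)
((-86281 - 1*50648) + 73217)*(u(X(b(-3, 1))) + 388796) = ((-86281 - 1*50648) + 73217)*(101 + 388796) = ((-86281 - 50648) + 73217)*388897 = (-136929 + 73217)*388897 = -63712*388897 = -24777405664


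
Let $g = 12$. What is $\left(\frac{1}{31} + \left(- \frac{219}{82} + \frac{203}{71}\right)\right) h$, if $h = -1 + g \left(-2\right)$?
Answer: $- \frac{995725}{180482} \approx -5.517$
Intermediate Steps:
$h = -25$ ($h = -1 + 12 \left(-2\right) = -1 - 24 = -25$)
$\left(\frac{1}{31} + \left(- \frac{219}{82} + \frac{203}{71}\right)\right) h = \left(\frac{1}{31} + \left(- \frac{219}{82} + \frac{203}{71}\right)\right) \left(-25\right) = \left(\frac{1}{31} + \frac{1097}{5822}\right) \left(-25\right) = \frac{39829}{180482} \left(-25\right) = - \frac{995725}{180482}$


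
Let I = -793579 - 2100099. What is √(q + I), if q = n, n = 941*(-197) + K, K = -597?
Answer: 2*I*√769913 ≈ 1754.9*I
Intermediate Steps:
I = -2893678
n = -185974 (n = 941*(-197) - 597 = -185377 - 597 = -185974)
q = -185974
√(q + I) = √(-185974 - 2893678) = √(-3079652) = 2*I*√769913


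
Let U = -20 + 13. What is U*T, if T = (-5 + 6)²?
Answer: -7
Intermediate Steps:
U = -7
T = 1 (T = 1² = 1)
U*T = -7*1 = -7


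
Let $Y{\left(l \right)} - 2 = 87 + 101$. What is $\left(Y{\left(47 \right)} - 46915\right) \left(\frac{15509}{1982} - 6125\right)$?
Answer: $\frac{566505160725}{1982} \approx 2.8583 \cdot 10^{8}$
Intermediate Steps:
$Y{\left(l \right)} = 190$ ($Y{\left(l \right)} = 2 + \left(87 + 101\right) = 2 + 188 = 190$)
$\left(Y{\left(47 \right)} - 46915\right) \left(\frac{15509}{1982} - 6125\right) = \left(190 - 46915\right) \left(\frac{15509}{1982} - 6125\right) = - 46725 \left(15509 \cdot \frac{1}{1982} - 6125\right) = - 46725 \left(\frac{15509}{1982} - 6125\right) = \left(-46725\right) \left(- \frac{12124241}{1982}\right) = \frac{566505160725}{1982}$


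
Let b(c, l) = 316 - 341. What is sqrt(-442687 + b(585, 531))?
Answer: 2*I*sqrt(110678) ≈ 665.37*I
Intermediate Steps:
b(c, l) = -25
sqrt(-442687 + b(585, 531)) = sqrt(-442687 - 25) = sqrt(-442712) = 2*I*sqrt(110678)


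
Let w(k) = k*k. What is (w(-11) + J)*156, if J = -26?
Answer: 14820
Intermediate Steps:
w(k) = k²
(w(-11) + J)*156 = ((-11)² - 26)*156 = (121 - 26)*156 = 95*156 = 14820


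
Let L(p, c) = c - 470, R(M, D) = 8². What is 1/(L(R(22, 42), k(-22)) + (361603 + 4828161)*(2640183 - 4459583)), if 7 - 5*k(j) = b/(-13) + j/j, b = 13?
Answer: -5/47211283110343 ≈ -1.0591e-13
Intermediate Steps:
k(j) = 7/5 (k(j) = 7/5 - (13/(-13) + j/j)/5 = 7/5 - (13*(-1/13) + 1)/5 = 7/5 - (-1 + 1)/5 = 7/5 - ⅕*0 = 7/5 + 0 = 7/5)
R(M, D) = 64
L(p, c) = -470 + c
1/(L(R(22, 42), k(-22)) + (361603 + 4828161)*(2640183 - 4459583)) = 1/((-470 + 7/5) + (361603 + 4828161)*(2640183 - 4459583)) = 1/(-2343/5 + 5189764*(-1819400)) = 1/(-2343/5 - 9442256621600) = 1/(-47211283110343/5) = -5/47211283110343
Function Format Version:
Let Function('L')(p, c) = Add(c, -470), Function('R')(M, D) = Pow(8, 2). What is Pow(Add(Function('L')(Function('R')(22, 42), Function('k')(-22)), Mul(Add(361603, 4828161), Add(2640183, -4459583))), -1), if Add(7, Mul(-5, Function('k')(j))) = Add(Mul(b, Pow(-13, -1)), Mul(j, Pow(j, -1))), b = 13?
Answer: Rational(-5, 47211283110343) ≈ -1.0591e-13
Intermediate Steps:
Function('k')(j) = Rational(7, 5) (Function('k')(j) = Add(Rational(7, 5), Mul(Rational(-1, 5), Add(Mul(13, Pow(-13, -1)), Mul(j, Pow(j, -1))))) = Add(Rational(7, 5), Mul(Rational(-1, 5), Add(Mul(13, Rational(-1, 13)), 1))) = Add(Rational(7, 5), Mul(Rational(-1, 5), Add(-1, 1))) = Add(Rational(7, 5), Mul(Rational(-1, 5), 0)) = Add(Rational(7, 5), 0) = Rational(7, 5))
Function('R')(M, D) = 64
Function('L')(p, c) = Add(-470, c)
Pow(Add(Function('L')(Function('R')(22, 42), Function('k')(-22)), Mul(Add(361603, 4828161), Add(2640183, -4459583))), -1) = Pow(Add(Add(-470, Rational(7, 5)), Mul(Add(361603, 4828161), Add(2640183, -4459583))), -1) = Pow(Add(Rational(-2343, 5), Mul(5189764, -1819400)), -1) = Pow(Add(Rational(-2343, 5), -9442256621600), -1) = Pow(Rational(-47211283110343, 5), -1) = Rational(-5, 47211283110343)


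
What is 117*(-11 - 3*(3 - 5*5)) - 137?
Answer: 6298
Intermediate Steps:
117*(-11 - 3*(3 - 5*5)) - 137 = 117*(-11 - 3*(3 - 25)) - 137 = 117*(-11 - 3*(-22)) - 137 = 117*(-11 + 66) - 137 = 117*55 - 137 = 6435 - 137 = 6298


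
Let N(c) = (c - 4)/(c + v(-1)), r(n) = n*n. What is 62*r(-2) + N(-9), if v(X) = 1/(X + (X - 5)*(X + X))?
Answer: 24447/98 ≈ 249.46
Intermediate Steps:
r(n) = n²
v(X) = 1/(X + 2*X*(-5 + X)) (v(X) = 1/(X + (-5 + X)*(2*X)) = 1/(X + 2*X*(-5 + X)))
N(c) = (-4 + c)/(1/11 + c) (N(c) = (c - 4)/(c + 1/((-1)*(-9 + 2*(-1)))) = (-4 + c)/(c - 1/(-9 - 2)) = (-4 + c)/(c - 1/(-11)) = (-4 + c)/(c - 1*(-1/11)) = (-4 + c)/(c + 1/11) = (-4 + c)/(1/11 + c))
62*r(-2) + N(-9) = 62*(-2)² + 11*(-4 - 9)/(1 + 11*(-9)) = 62*4 + 11*(-13)/(1 - 99) = 248 + 11*(-13)/(-98) = 248 + 11*(-1/98)*(-13) = 248 + 143/98 = 24447/98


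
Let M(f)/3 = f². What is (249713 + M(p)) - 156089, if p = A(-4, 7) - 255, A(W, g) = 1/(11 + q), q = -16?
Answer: 7225128/25 ≈ 2.8901e+5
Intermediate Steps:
A(W, g) = -⅕ (A(W, g) = 1/(11 - 16) = 1/(-5) = -⅕)
p = -1276/5 (p = -⅕ - 255 = -1276/5 ≈ -255.20)
M(f) = 3*f²
(249713 + M(p)) - 156089 = (249713 + 3*(-1276/5)²) - 156089 = (249713 + 3*(1628176/25)) - 156089 = (249713 + 4884528/25) - 156089 = 11127353/25 - 156089 = 7225128/25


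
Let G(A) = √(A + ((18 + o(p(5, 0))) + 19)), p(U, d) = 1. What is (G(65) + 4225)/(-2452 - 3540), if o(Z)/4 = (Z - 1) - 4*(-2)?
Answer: -4225/5992 - √134/5992 ≈ -0.70704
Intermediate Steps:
o(Z) = 28 + 4*Z (o(Z) = 4*((Z - 1) - 4*(-2)) = 4*((-1 + Z) + 8) = 4*(7 + Z) = 28 + 4*Z)
G(A) = √(69 + A) (G(A) = √(A + ((18 + (28 + 4*1)) + 19)) = √(A + ((18 + (28 + 4)) + 19)) = √(A + ((18 + 32) + 19)) = √(A + (50 + 19)) = √(A + 69) = √(69 + A))
(G(65) + 4225)/(-2452 - 3540) = (√(69 + 65) + 4225)/(-2452 - 3540) = (√134 + 4225)/(-5992) = (4225 + √134)*(-1/5992) = -4225/5992 - √134/5992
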